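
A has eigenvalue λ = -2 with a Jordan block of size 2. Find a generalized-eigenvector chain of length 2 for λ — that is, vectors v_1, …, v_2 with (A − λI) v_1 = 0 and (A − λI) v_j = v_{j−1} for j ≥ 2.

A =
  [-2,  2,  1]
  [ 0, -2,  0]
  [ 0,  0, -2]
A Jordan chain for λ = -2 of length 2:
v_1 = (2, 0, 0)ᵀ
v_2 = (0, 1, 0)ᵀ

Let N = A − (-2)·I. We want v_2 with N^2 v_2 = 0 but N^1 v_2 ≠ 0; then v_{j-1} := N · v_j for j = 2, …, 2.

Pick v_2 = (0, 1, 0)ᵀ.
Then v_1 = N · v_2 = (2, 0, 0)ᵀ.

Sanity check: (A − (-2)·I) v_1 = (0, 0, 0)ᵀ = 0. ✓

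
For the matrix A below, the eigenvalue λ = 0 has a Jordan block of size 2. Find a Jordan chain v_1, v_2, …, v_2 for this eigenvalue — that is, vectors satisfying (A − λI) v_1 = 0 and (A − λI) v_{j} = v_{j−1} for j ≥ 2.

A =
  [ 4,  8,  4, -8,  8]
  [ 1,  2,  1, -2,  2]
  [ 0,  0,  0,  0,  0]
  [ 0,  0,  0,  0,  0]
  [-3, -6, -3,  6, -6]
A Jordan chain for λ = 0 of length 2:
v_1 = (4, 1, 0, 0, -3)ᵀ
v_2 = (1, 0, 0, 0, 0)ᵀ

Let N = A − (0)·I. We want v_2 with N^2 v_2 = 0 but N^1 v_2 ≠ 0; then v_{j-1} := N · v_j for j = 2, …, 2.

Pick v_2 = (1, 0, 0, 0, 0)ᵀ.
Then v_1 = N · v_2 = (4, 1, 0, 0, -3)ᵀ.

Sanity check: (A − (0)·I) v_1 = (0, 0, 0, 0, 0)ᵀ = 0. ✓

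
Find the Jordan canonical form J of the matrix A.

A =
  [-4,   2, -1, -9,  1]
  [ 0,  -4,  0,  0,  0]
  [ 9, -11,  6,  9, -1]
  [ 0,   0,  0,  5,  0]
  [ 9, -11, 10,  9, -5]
J_2(-4) ⊕ J_1(-4) ⊕ J_1(5) ⊕ J_1(5)

The characteristic polynomial is
  det(x·I − A) = x^5 + 2*x^4 - 47*x^3 - 116*x^2 + 560*x + 1600 = (x - 5)^2*(x + 4)^3

Eigenvalues and multiplicities (the geometric multiplicity of λ is n − rank(A − λI), which equals the number of Jordan blocks for λ):
  λ = -4: algebraic multiplicity = 3, geometric multiplicity = 2
  λ = 5: algebraic multiplicity = 2, geometric multiplicity = 2

Determining the block sizes for each eigenvalue:
  λ = -4: 2 blocks summing to 3 forces exactly one block of size 2 and the rest size 1 → block sizes [2, 1]
  λ = 5: gm = am = 2, so every block has size 1 → block sizes [1, 1]

Assembling the blocks gives a Jordan form
J =
  [-4,  1,  0, 0, 0]
  [ 0, -4,  0, 0, 0]
  [ 0,  0, -4, 0, 0]
  [ 0,  0,  0, 5, 0]
  [ 0,  0,  0, 0, 5]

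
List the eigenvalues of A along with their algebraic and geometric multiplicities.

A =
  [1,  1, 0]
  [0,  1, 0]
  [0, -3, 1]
λ = 1: alg = 3, geom = 2

Step 1 — factor the characteristic polynomial to read off the algebraic multiplicities:
  χ_A(x) = (x - 1)^3

Step 2 — compute geometric multiplicities via the rank-nullity identity g(λ) = n − rank(A − λI):
  rank(A − (1)·I) = 1, so dim ker(A − (1)·I) = n − 1 = 2

Summary:
  λ = 1: algebraic multiplicity = 3, geometric multiplicity = 2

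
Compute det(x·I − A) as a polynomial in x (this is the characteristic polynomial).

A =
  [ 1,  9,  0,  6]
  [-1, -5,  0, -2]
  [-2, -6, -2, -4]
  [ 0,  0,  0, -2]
x^4 + 8*x^3 + 24*x^2 + 32*x + 16

Expanding det(x·I − A) (e.g. by cofactor expansion or by noting that A is similar to its Jordan form J, which has the same characteristic polynomial as A) gives
  χ_A(x) = x^4 + 8*x^3 + 24*x^2 + 32*x + 16
which factors as (x + 2)^4. The eigenvalues (with algebraic multiplicities) are λ = -2 with multiplicity 4.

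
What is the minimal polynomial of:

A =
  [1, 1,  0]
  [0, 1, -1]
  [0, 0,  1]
x^3 - 3*x^2 + 3*x - 1

The characteristic polynomial is χ_A(x) = (x - 1)^3, so the eigenvalues are known. The minimal polynomial is
  m_A(x) = Π_λ (x − λ)^{k_λ}
where k_λ is the size of the *largest* Jordan block for λ (equivalently, the smallest k with (A − λI)^k v = 0 for every generalised eigenvector v of λ).

  λ = 1: largest Jordan block has size 3, contributing (x − 1)^3

So m_A(x) = (x - 1)^3 = x^3 - 3*x^2 + 3*x - 1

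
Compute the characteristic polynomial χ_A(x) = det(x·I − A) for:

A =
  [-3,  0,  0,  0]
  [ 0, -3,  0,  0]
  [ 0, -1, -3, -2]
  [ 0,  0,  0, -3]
x^4 + 12*x^3 + 54*x^2 + 108*x + 81

Expanding det(x·I − A) (e.g. by cofactor expansion or by noting that A is similar to its Jordan form J, which has the same characteristic polynomial as A) gives
  χ_A(x) = x^4 + 12*x^3 + 54*x^2 + 108*x + 81
which factors as (x + 3)^4. The eigenvalues (with algebraic multiplicities) are λ = -3 with multiplicity 4.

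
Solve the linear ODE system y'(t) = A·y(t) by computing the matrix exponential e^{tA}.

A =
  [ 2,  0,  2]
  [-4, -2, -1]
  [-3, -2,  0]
e^{tA} =
  [-t^2 + 2*t + 1, -2*t^2, 2*t^2 + 2*t]
  [3*t^2/2 - 4*t, 3*t^2 - 2*t + 1, -3*t^2 - t]
  [t^2 - 3*t, 2*t^2 - 2*t, 1 - 2*t^2]

Strategy: write A = P · J · P⁻¹ where J is a Jordan canonical form, so e^{tA} = P · e^{tJ} · P⁻¹, and e^{tJ} can be computed block-by-block.

A has Jordan form
J =
  [0, 1, 0]
  [0, 0, 1]
  [0, 0, 0]
(up to reordering of blocks).

Per-block formulas:
  For a 3×3 Jordan block J_3(0): exp(t · J_3(0)) = e^(0t)·(I + t·N + (t^2/2)·N^2), where N is the 3×3 nilpotent shift.

After assembling e^{tJ} and conjugating by P, we get:

e^{tA} =
  [-t^2 + 2*t + 1, -2*t^2, 2*t^2 + 2*t]
  [3*t^2/2 - 4*t, 3*t^2 - 2*t + 1, -3*t^2 - t]
  [t^2 - 3*t, 2*t^2 - 2*t, 1 - 2*t^2]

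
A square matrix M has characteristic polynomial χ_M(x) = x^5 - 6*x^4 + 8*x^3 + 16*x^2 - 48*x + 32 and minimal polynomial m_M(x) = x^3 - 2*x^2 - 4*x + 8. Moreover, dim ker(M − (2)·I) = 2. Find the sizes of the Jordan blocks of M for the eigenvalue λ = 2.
Block sizes for λ = 2: [2, 2]

Step 1 — from the characteristic polynomial, algebraic multiplicity of λ = 2 is 4. From dim ker(M − (2)·I) = 2, there are exactly 2 Jordan blocks for λ = 2.
Step 2 — from the minimal polynomial, the factor (x − 2)^2 tells us the largest block for λ = 2 has size 2.
Step 3 — with total size 4, 2 blocks, and largest block 2, the block sizes (in nonincreasing order) are [2, 2].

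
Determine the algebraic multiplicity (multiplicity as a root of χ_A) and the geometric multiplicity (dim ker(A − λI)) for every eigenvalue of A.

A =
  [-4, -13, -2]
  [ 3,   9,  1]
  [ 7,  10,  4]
λ = 3: alg = 3, geom = 1

Step 1 — factor the characteristic polynomial to read off the algebraic multiplicities:
  χ_A(x) = (x - 3)^3

Step 2 — compute geometric multiplicities via the rank-nullity identity g(λ) = n − rank(A − λI):
  rank(A − (3)·I) = 2, so dim ker(A − (3)·I) = n − 2 = 1

Summary:
  λ = 3: algebraic multiplicity = 3, geometric multiplicity = 1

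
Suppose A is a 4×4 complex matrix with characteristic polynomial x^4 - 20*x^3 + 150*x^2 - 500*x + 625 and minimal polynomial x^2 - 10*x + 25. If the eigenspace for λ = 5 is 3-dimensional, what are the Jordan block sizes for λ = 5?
Block sizes for λ = 5: [2, 1, 1]

Step 1 — from the characteristic polynomial, algebraic multiplicity of λ = 5 is 4. From dim ker(A − (5)·I) = 3, there are exactly 3 Jordan blocks for λ = 5.
Step 2 — from the minimal polynomial, the factor (x − 5)^2 tells us the largest block for λ = 5 has size 2.
Step 3 — with total size 4, 3 blocks, and largest block 2, the block sizes (in nonincreasing order) are [2, 1, 1].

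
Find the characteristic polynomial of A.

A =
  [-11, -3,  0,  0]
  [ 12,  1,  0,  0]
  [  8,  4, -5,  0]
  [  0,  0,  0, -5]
x^4 + 20*x^3 + 150*x^2 + 500*x + 625

Expanding det(x·I − A) (e.g. by cofactor expansion or by noting that A is similar to its Jordan form J, which has the same characteristic polynomial as A) gives
  χ_A(x) = x^4 + 20*x^3 + 150*x^2 + 500*x + 625
which factors as (x + 5)^4. The eigenvalues (with algebraic multiplicities) are λ = -5 with multiplicity 4.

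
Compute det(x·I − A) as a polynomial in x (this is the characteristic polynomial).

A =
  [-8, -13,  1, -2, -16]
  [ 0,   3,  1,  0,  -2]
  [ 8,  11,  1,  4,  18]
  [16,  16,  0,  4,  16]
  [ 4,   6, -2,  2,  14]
x^5 - 14*x^4 + 48*x^3 + 128*x^2 - 1024*x + 1536

Expanding det(x·I − A) (e.g. by cofactor expansion or by noting that A is similar to its Jordan form J, which has the same characteristic polynomial as A) gives
  χ_A(x) = x^5 - 14*x^4 + 48*x^3 + 128*x^2 - 1024*x + 1536
which factors as (x - 6)*(x - 4)^3*(x + 4). The eigenvalues (with algebraic multiplicities) are λ = -4 with multiplicity 1, λ = 4 with multiplicity 3, λ = 6 with multiplicity 1.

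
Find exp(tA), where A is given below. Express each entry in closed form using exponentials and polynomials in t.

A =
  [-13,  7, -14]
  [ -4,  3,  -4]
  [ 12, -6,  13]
e^{tA} =
  [-14*t*exp(t) + exp(t), 7*t*exp(t), -14*t*exp(t)]
  [-4*t*exp(t), 2*t*exp(t) + exp(t), -4*t*exp(t)]
  [12*t*exp(t), -6*t*exp(t), 12*t*exp(t) + exp(t)]

Strategy: write A = P · J · P⁻¹ where J is a Jordan canonical form, so e^{tA} = P · e^{tJ} · P⁻¹, and e^{tJ} can be computed block-by-block.

A has Jordan form
J =
  [1, 1, 0]
  [0, 1, 0]
  [0, 0, 1]
(up to reordering of blocks).

Per-block formulas:
  For a 1×1 block at λ = 1: exp(t · [1]) = [e^(1t)].
  For a 2×2 Jordan block J_2(1): exp(t · J_2(1)) = e^(1t)·(I + t·N), where N is the 2×2 nilpotent shift.

After assembling e^{tJ} and conjugating by P, we get:

e^{tA} =
  [-14*t*exp(t) + exp(t), 7*t*exp(t), -14*t*exp(t)]
  [-4*t*exp(t), 2*t*exp(t) + exp(t), -4*t*exp(t)]
  [12*t*exp(t), -6*t*exp(t), 12*t*exp(t) + exp(t)]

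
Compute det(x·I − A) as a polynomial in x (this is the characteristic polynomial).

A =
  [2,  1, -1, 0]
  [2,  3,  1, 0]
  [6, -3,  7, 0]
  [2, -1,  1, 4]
x^4 - 16*x^3 + 96*x^2 - 256*x + 256

Expanding det(x·I − A) (e.g. by cofactor expansion or by noting that A is similar to its Jordan form J, which has the same characteristic polynomial as A) gives
  χ_A(x) = x^4 - 16*x^3 + 96*x^2 - 256*x + 256
which factors as (x - 4)^4. The eigenvalues (with algebraic multiplicities) are λ = 4 with multiplicity 4.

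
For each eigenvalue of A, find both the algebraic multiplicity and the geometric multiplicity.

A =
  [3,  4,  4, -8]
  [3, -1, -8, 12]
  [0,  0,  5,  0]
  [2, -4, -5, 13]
λ = 5: alg = 4, geom = 2

Step 1 — factor the characteristic polynomial to read off the algebraic multiplicities:
  χ_A(x) = (x - 5)^4

Step 2 — compute geometric multiplicities via the rank-nullity identity g(λ) = n − rank(A − λI):
  rank(A − (5)·I) = 2, so dim ker(A − (5)·I) = n − 2 = 2

Summary:
  λ = 5: algebraic multiplicity = 4, geometric multiplicity = 2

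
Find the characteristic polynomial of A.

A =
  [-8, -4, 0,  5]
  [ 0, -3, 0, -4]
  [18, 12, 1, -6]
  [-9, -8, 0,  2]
x^4 + 8*x^3 + 6*x^2 - 40*x + 25

Expanding det(x·I − A) (e.g. by cofactor expansion or by noting that A is similar to its Jordan form J, which has the same characteristic polynomial as A) gives
  χ_A(x) = x^4 + 8*x^3 + 6*x^2 - 40*x + 25
which factors as (x - 1)^2*(x + 5)^2. The eigenvalues (with algebraic multiplicities) are λ = -5 with multiplicity 2, λ = 1 with multiplicity 2.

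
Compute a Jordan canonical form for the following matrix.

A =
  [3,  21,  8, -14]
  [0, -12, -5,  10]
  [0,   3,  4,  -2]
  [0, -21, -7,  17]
J_3(3) ⊕ J_1(3)

The characteristic polynomial is
  det(x·I − A) = x^4 - 12*x^3 + 54*x^2 - 108*x + 81 = (x - 3)^4

Eigenvalues and multiplicities (the geometric multiplicity of λ is n − rank(A − λI), which equals the number of Jordan blocks for λ):
  λ = 3: algebraic multiplicity = 4, geometric multiplicity = 2

Determining the block sizes for each eigenvalue:
  λ = 3: with am = 4 and gm = 2, the partition is not yet determined (e.g. several partitions of 4 into 2 parts exist). Let N = A − (3)·I. Computing rank(N^1) = 2, rank(N^2) = 1, rank(N^3) = 0; the number of blocks of size ≥ j is rank(N^{j−1}) − rank(N^j), giving [2, 1, 1]. So we have 1 block(s) of size 3, 1 block(s) of size 1 → block sizes [3, 1]

Assembling the blocks gives a Jordan form
J =
  [3, 1, 0, 0]
  [0, 3, 1, 0]
  [0, 0, 3, 0]
  [0, 0, 0, 3]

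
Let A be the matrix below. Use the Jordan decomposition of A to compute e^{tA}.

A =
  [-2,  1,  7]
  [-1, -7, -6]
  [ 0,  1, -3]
e^{tA} =
  [3*t^2*exp(-4*t)/2 + 2*t*exp(-4*t) + exp(-4*t), 3*t^2*exp(-4*t) + t*exp(-4*t), 15*t^2*exp(-4*t)/2 + 7*t*exp(-4*t)]
  [t^2*exp(-4*t)/2 - t*exp(-4*t), t^2*exp(-4*t) - 3*t*exp(-4*t) + exp(-4*t), 5*t^2*exp(-4*t)/2 - 6*t*exp(-4*t)]
  [-t^2*exp(-4*t)/2, -t^2*exp(-4*t) + t*exp(-4*t), -5*t^2*exp(-4*t)/2 + t*exp(-4*t) + exp(-4*t)]

Strategy: write A = P · J · P⁻¹ where J is a Jordan canonical form, so e^{tA} = P · e^{tJ} · P⁻¹, and e^{tJ} can be computed block-by-block.

A has Jordan form
J =
  [-4,  1,  0]
  [ 0, -4,  1]
  [ 0,  0, -4]
(up to reordering of blocks).

Per-block formulas:
  For a 3×3 Jordan block J_3(-4): exp(t · J_3(-4)) = e^(-4t)·(I + t·N + (t^2/2)·N^2), where N is the 3×3 nilpotent shift.

After assembling e^{tJ} and conjugating by P, we get:

e^{tA} =
  [3*t^2*exp(-4*t)/2 + 2*t*exp(-4*t) + exp(-4*t), 3*t^2*exp(-4*t) + t*exp(-4*t), 15*t^2*exp(-4*t)/2 + 7*t*exp(-4*t)]
  [t^2*exp(-4*t)/2 - t*exp(-4*t), t^2*exp(-4*t) - 3*t*exp(-4*t) + exp(-4*t), 5*t^2*exp(-4*t)/2 - 6*t*exp(-4*t)]
  [-t^2*exp(-4*t)/2, -t^2*exp(-4*t) + t*exp(-4*t), -5*t^2*exp(-4*t)/2 + t*exp(-4*t) + exp(-4*t)]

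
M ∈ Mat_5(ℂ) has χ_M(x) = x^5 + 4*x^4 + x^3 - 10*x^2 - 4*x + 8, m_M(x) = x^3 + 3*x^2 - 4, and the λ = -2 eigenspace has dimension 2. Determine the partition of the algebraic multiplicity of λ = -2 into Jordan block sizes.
Block sizes for λ = -2: [2, 1]

Step 1 — from the characteristic polynomial, algebraic multiplicity of λ = -2 is 3. From dim ker(M − (-2)·I) = 2, there are exactly 2 Jordan blocks for λ = -2.
Step 2 — from the minimal polynomial, the factor (x + 2)^2 tells us the largest block for λ = -2 has size 2.
Step 3 — with total size 3, 2 blocks, and largest block 2, the block sizes (in nonincreasing order) are [2, 1].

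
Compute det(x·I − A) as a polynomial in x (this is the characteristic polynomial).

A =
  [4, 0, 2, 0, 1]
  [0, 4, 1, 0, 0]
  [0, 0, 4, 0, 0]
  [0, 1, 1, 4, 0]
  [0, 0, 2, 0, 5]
x^5 - 21*x^4 + 176*x^3 - 736*x^2 + 1536*x - 1280

Expanding det(x·I − A) (e.g. by cofactor expansion or by noting that A is similar to its Jordan form J, which has the same characteristic polynomial as A) gives
  χ_A(x) = x^5 - 21*x^4 + 176*x^3 - 736*x^2 + 1536*x - 1280
which factors as (x - 5)*(x - 4)^4. The eigenvalues (with algebraic multiplicities) are λ = 4 with multiplicity 4, λ = 5 with multiplicity 1.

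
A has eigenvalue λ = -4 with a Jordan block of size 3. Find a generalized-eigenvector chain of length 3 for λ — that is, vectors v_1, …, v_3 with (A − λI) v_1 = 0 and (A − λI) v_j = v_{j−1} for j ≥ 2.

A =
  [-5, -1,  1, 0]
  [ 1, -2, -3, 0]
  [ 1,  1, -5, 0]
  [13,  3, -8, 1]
A Jordan chain for λ = -4 of length 3:
v_1 = (3, -6, -3, -9)ᵀ
v_2 = (1, -5, -1, -3)ᵀ
v_3 = (1, 0, 2, 0)ᵀ

Let N = A − (-4)·I. We want v_3 with N^3 v_3 = 0 but N^2 v_3 ≠ 0; then v_{j-1} := N · v_j for j = 3, …, 2.

Pick v_3 = (1, 0, 2, 0)ᵀ.
Then v_2 = N · v_3 = (1, -5, -1, -3)ᵀ.
Then v_1 = N · v_2 = (3, -6, -3, -9)ᵀ.

Sanity check: (A − (-4)·I) v_1 = (0, 0, 0, 0)ᵀ = 0. ✓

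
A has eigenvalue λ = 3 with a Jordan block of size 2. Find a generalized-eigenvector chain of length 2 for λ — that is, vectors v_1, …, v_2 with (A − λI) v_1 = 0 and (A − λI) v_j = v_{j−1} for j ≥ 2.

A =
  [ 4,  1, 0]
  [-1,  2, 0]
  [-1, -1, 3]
A Jordan chain for λ = 3 of length 2:
v_1 = (1, -1, -1)ᵀ
v_2 = (1, 0, 0)ᵀ

Let N = A − (3)·I. We want v_2 with N^2 v_2 = 0 but N^1 v_2 ≠ 0; then v_{j-1} := N · v_j for j = 2, …, 2.

Pick v_2 = (1, 0, 0)ᵀ.
Then v_1 = N · v_2 = (1, -1, -1)ᵀ.

Sanity check: (A − (3)·I) v_1 = (0, 0, 0)ᵀ = 0. ✓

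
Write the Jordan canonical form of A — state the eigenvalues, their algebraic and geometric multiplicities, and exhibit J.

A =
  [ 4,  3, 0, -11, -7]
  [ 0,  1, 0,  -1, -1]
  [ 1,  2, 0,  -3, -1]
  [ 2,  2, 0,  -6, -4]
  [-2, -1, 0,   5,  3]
J_2(0) ⊕ J_2(0) ⊕ J_1(2)

The characteristic polynomial is
  det(x·I − A) = x^5 - 2*x^4 = x^4*(x - 2)

Eigenvalues and multiplicities (the geometric multiplicity of λ is n − rank(A − λI), which equals the number of Jordan blocks for λ):
  λ = 0: algebraic multiplicity = 4, geometric multiplicity = 2
  λ = 2: algebraic multiplicity = 1, geometric multiplicity = 1

Determining the block sizes for each eigenvalue:
  λ = 0: with am = 4 and gm = 2, the partition is not yet determined (e.g. several partitions of 4 into 2 parts exist). Let N = A − (0)·I. Computing rank(N^1) = 3, rank(N^2) = 1; the number of blocks of size ≥ j is rank(N^{j−1}) − rank(N^j), giving [2, 2]. So we have 2 block(s) of size 2 → block sizes [2, 2]
  λ = 2: one block (gm = 1), so the single block has size am = 1 → block sizes [1]

Assembling the blocks gives a Jordan form
J =
  [0, 1, 0, 0, 0]
  [0, 0, 0, 0, 0]
  [0, 0, 0, 1, 0]
  [0, 0, 0, 0, 0]
  [0, 0, 0, 0, 2]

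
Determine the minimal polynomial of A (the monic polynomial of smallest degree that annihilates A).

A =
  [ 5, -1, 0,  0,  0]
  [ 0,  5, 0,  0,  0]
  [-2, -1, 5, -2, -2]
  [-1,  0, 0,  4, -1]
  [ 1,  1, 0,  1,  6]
x^2 - 10*x + 25

The characteristic polynomial is χ_A(x) = (x - 5)^5, so the eigenvalues are known. The minimal polynomial is
  m_A(x) = Π_λ (x − λ)^{k_λ}
where k_λ is the size of the *largest* Jordan block for λ (equivalently, the smallest k with (A − λI)^k v = 0 for every generalised eigenvector v of λ).

  λ = 5: largest Jordan block has size 2, contributing (x − 5)^2

So m_A(x) = (x - 5)^2 = x^2 - 10*x + 25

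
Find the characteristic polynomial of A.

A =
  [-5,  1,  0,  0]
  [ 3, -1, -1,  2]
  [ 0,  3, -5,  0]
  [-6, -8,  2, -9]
x^4 + 20*x^3 + 150*x^2 + 500*x + 625

Expanding det(x·I − A) (e.g. by cofactor expansion or by noting that A is similar to its Jordan form J, which has the same characteristic polynomial as A) gives
  χ_A(x) = x^4 + 20*x^3 + 150*x^2 + 500*x + 625
which factors as (x + 5)^4. The eigenvalues (with algebraic multiplicities) are λ = -5 with multiplicity 4.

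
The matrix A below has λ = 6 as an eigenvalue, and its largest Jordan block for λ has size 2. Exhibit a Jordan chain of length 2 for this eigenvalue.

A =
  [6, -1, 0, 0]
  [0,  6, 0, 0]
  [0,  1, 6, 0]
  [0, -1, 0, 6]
A Jordan chain for λ = 6 of length 2:
v_1 = (-1, 0, 1, -1)ᵀ
v_2 = (0, 1, 0, 0)ᵀ

Let N = A − (6)·I. We want v_2 with N^2 v_2 = 0 but N^1 v_2 ≠ 0; then v_{j-1} := N · v_j for j = 2, …, 2.

Pick v_2 = (0, 1, 0, 0)ᵀ.
Then v_1 = N · v_2 = (-1, 0, 1, -1)ᵀ.

Sanity check: (A − (6)·I) v_1 = (0, 0, 0, 0)ᵀ = 0. ✓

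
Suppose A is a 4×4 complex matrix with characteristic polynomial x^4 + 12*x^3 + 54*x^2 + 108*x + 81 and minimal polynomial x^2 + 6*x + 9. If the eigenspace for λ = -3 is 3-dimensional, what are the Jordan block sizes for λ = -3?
Block sizes for λ = -3: [2, 1, 1]

Step 1 — from the characteristic polynomial, algebraic multiplicity of λ = -3 is 4. From dim ker(A − (-3)·I) = 3, there are exactly 3 Jordan blocks for λ = -3.
Step 2 — from the minimal polynomial, the factor (x + 3)^2 tells us the largest block for λ = -3 has size 2.
Step 3 — with total size 4, 3 blocks, and largest block 2, the block sizes (in nonincreasing order) are [2, 1, 1].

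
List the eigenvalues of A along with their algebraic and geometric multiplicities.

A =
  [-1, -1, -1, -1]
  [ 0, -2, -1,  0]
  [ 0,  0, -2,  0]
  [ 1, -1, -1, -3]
λ = -2: alg = 4, geom = 2

Step 1 — factor the characteristic polynomial to read off the algebraic multiplicities:
  χ_A(x) = (x + 2)^4

Step 2 — compute geometric multiplicities via the rank-nullity identity g(λ) = n − rank(A − λI):
  rank(A − (-2)·I) = 2, so dim ker(A − (-2)·I) = n − 2 = 2

Summary:
  λ = -2: algebraic multiplicity = 4, geometric multiplicity = 2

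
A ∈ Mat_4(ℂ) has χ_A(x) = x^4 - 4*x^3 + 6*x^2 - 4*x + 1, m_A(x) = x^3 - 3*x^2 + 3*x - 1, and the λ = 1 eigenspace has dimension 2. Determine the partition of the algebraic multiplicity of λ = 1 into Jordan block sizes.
Block sizes for λ = 1: [3, 1]

Step 1 — from the characteristic polynomial, algebraic multiplicity of λ = 1 is 4. From dim ker(A − (1)·I) = 2, there are exactly 2 Jordan blocks for λ = 1.
Step 2 — from the minimal polynomial, the factor (x − 1)^3 tells us the largest block for λ = 1 has size 3.
Step 3 — with total size 4, 2 blocks, and largest block 3, the block sizes (in nonincreasing order) are [3, 1].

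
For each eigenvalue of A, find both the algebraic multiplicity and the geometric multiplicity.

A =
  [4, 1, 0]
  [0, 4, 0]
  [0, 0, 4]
λ = 4: alg = 3, geom = 2

Step 1 — factor the characteristic polynomial to read off the algebraic multiplicities:
  χ_A(x) = (x - 4)^3

Step 2 — compute geometric multiplicities via the rank-nullity identity g(λ) = n − rank(A − λI):
  rank(A − (4)·I) = 1, so dim ker(A − (4)·I) = n − 1 = 2

Summary:
  λ = 4: algebraic multiplicity = 3, geometric multiplicity = 2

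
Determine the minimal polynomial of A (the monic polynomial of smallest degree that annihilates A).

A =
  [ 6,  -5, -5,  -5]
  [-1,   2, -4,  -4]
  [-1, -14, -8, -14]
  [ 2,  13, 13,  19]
x^3 - 13*x^2 + 48*x - 36

The characteristic polynomial is χ_A(x) = (x - 6)^3*(x - 1), so the eigenvalues are known. The minimal polynomial is
  m_A(x) = Π_λ (x − λ)^{k_λ}
where k_λ is the size of the *largest* Jordan block for λ (equivalently, the smallest k with (A − λI)^k v = 0 for every generalised eigenvector v of λ).

  λ = 1: largest Jordan block has size 1, contributing (x − 1)
  λ = 6: largest Jordan block has size 2, contributing (x − 6)^2

So m_A(x) = (x - 6)^2*(x - 1) = x^3 - 13*x^2 + 48*x - 36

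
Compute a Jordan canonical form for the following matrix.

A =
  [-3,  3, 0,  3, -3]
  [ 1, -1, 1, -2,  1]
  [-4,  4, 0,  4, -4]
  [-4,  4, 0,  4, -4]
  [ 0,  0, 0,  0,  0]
J_3(0) ⊕ J_1(0) ⊕ J_1(0)

The characteristic polynomial is
  det(x·I − A) = x^5

Eigenvalues and multiplicities (the geometric multiplicity of λ is n − rank(A − λI), which equals the number of Jordan blocks for λ):
  λ = 0: algebraic multiplicity = 5, geometric multiplicity = 3

Determining the block sizes for each eigenvalue:
  λ = 0: with am = 5 and gm = 3, the partition is not yet determined (e.g. several partitions of 5 into 3 parts exist). Let N = A − (0)·I. Computing rank(N^1) = 2, rank(N^2) = 1, rank(N^3) = 0; the number of blocks of size ≥ j is rank(N^{j−1}) − rank(N^j), giving [3, 1, 1]. So we have 1 block(s) of size 3, 2 block(s) of size 1 → block sizes [3, 1, 1]

Assembling the blocks gives a Jordan form
J =
  [0, 1, 0, 0, 0]
  [0, 0, 1, 0, 0]
  [0, 0, 0, 0, 0]
  [0, 0, 0, 0, 0]
  [0, 0, 0, 0, 0]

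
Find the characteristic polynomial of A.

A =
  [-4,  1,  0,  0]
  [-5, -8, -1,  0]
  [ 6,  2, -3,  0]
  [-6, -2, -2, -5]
x^4 + 20*x^3 + 150*x^2 + 500*x + 625

Expanding det(x·I − A) (e.g. by cofactor expansion or by noting that A is similar to its Jordan form J, which has the same characteristic polynomial as A) gives
  χ_A(x) = x^4 + 20*x^3 + 150*x^2 + 500*x + 625
which factors as (x + 5)^4. The eigenvalues (with algebraic multiplicities) are λ = -5 with multiplicity 4.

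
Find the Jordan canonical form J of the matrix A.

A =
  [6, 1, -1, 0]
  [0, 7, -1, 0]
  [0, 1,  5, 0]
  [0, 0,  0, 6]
J_2(6) ⊕ J_1(6) ⊕ J_1(6)

The characteristic polynomial is
  det(x·I − A) = x^4 - 24*x^3 + 216*x^2 - 864*x + 1296 = (x - 6)^4

Eigenvalues and multiplicities (the geometric multiplicity of λ is n − rank(A − λI), which equals the number of Jordan blocks for λ):
  λ = 6: algebraic multiplicity = 4, geometric multiplicity = 3

Determining the block sizes for each eigenvalue:
  λ = 6: 3 blocks summing to 4 forces exactly one block of size 2 and the rest size 1 → block sizes [2, 1, 1]

Assembling the blocks gives a Jordan form
J =
  [6, 1, 0, 0]
  [0, 6, 0, 0]
  [0, 0, 6, 0]
  [0, 0, 0, 6]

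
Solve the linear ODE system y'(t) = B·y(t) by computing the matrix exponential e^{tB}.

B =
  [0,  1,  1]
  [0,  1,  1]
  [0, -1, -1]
e^{tB} =
  [1, t, t]
  [0, t + 1, t]
  [0, -t, 1 - t]

Strategy: write B = P · J · P⁻¹ where J is a Jordan canonical form, so e^{tB} = P · e^{tJ} · P⁻¹, and e^{tJ} can be computed block-by-block.

B has Jordan form
J =
  [0, 1, 0]
  [0, 0, 0]
  [0, 0, 0]
(up to reordering of blocks).

Per-block formulas:
  For a 1×1 block at λ = 0: exp(t · [0]) = [e^(0t)].
  For a 2×2 Jordan block J_2(0): exp(t · J_2(0)) = e^(0t)·(I + t·N), where N is the 2×2 nilpotent shift.

After assembling e^{tJ} and conjugating by P, we get:

e^{tB} =
  [1, t, t]
  [0, t + 1, t]
  [0, -t, 1 - t]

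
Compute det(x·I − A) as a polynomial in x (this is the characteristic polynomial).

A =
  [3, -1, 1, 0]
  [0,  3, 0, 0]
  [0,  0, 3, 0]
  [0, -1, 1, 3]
x^4 - 12*x^3 + 54*x^2 - 108*x + 81

Expanding det(x·I − A) (e.g. by cofactor expansion or by noting that A is similar to its Jordan form J, which has the same characteristic polynomial as A) gives
  χ_A(x) = x^4 - 12*x^3 + 54*x^2 - 108*x + 81
which factors as (x - 3)^4. The eigenvalues (with algebraic multiplicities) are λ = 3 with multiplicity 4.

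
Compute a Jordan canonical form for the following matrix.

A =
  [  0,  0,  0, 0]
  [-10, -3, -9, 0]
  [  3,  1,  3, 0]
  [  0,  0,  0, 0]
J_3(0) ⊕ J_1(0)

The characteristic polynomial is
  det(x·I − A) = x^4

Eigenvalues and multiplicities (the geometric multiplicity of λ is n − rank(A − λI), which equals the number of Jordan blocks for λ):
  λ = 0: algebraic multiplicity = 4, geometric multiplicity = 2

Determining the block sizes for each eigenvalue:
  λ = 0: with am = 4 and gm = 2, the partition is not yet determined (e.g. several partitions of 4 into 2 parts exist). Let N = A − (0)·I. Computing rank(N^1) = 2, rank(N^2) = 1, rank(N^3) = 0; the number of blocks of size ≥ j is rank(N^{j−1}) − rank(N^j), giving [2, 1, 1]. So we have 1 block(s) of size 3, 1 block(s) of size 1 → block sizes [3, 1]

Assembling the blocks gives a Jordan form
J =
  [0, 1, 0, 0]
  [0, 0, 1, 0]
  [0, 0, 0, 0]
  [0, 0, 0, 0]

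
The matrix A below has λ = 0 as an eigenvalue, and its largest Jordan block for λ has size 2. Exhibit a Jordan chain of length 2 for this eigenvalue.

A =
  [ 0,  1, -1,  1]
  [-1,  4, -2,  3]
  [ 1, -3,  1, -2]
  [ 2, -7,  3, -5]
A Jordan chain for λ = 0 of length 2:
v_1 = (0, -1, 1, 2)ᵀ
v_2 = (1, 0, 0, 0)ᵀ

Let N = A − (0)·I. We want v_2 with N^2 v_2 = 0 but N^1 v_2 ≠ 0; then v_{j-1} := N · v_j for j = 2, …, 2.

Pick v_2 = (1, 0, 0, 0)ᵀ.
Then v_1 = N · v_2 = (0, -1, 1, 2)ᵀ.

Sanity check: (A − (0)·I) v_1 = (0, 0, 0, 0)ᵀ = 0. ✓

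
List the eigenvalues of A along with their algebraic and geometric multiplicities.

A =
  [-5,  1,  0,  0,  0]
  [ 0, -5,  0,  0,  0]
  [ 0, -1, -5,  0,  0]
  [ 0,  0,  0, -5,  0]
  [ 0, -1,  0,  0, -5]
λ = -5: alg = 5, geom = 4

Step 1 — factor the characteristic polynomial to read off the algebraic multiplicities:
  χ_A(x) = (x + 5)^5

Step 2 — compute geometric multiplicities via the rank-nullity identity g(λ) = n − rank(A − λI):
  rank(A − (-5)·I) = 1, so dim ker(A − (-5)·I) = n − 1 = 4

Summary:
  λ = -5: algebraic multiplicity = 5, geometric multiplicity = 4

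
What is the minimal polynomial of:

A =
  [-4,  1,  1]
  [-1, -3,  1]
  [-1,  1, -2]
x^3 + 9*x^2 + 27*x + 27

The characteristic polynomial is χ_A(x) = (x + 3)^3, so the eigenvalues are known. The minimal polynomial is
  m_A(x) = Π_λ (x − λ)^{k_λ}
where k_λ is the size of the *largest* Jordan block for λ (equivalently, the smallest k with (A − λI)^k v = 0 for every generalised eigenvector v of λ).

  λ = -3: largest Jordan block has size 3, contributing (x + 3)^3

So m_A(x) = (x + 3)^3 = x^3 + 9*x^2 + 27*x + 27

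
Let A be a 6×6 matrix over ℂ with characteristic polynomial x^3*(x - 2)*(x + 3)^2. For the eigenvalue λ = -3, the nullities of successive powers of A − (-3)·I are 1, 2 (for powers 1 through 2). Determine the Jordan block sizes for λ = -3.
Block sizes for λ = -3: [2]

From the dimensions of kernels of powers, the number of Jordan blocks of size at least j is d_j − d_{j−1} where d_j = dim ker(N^j) (with d_0 = 0). Computing the differences gives [1, 1].
The number of blocks of size exactly k is (#blocks of size ≥ k) − (#blocks of size ≥ k + 1), so the partition is: 1 block(s) of size 2.
In nonincreasing order the block sizes are [2].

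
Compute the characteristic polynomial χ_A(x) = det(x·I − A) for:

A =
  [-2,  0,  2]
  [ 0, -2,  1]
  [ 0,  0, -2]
x^3 + 6*x^2 + 12*x + 8

Expanding det(x·I − A) (e.g. by cofactor expansion or by noting that A is similar to its Jordan form J, which has the same characteristic polynomial as A) gives
  χ_A(x) = x^3 + 6*x^2 + 12*x + 8
which factors as (x + 2)^3. The eigenvalues (with algebraic multiplicities) are λ = -2 with multiplicity 3.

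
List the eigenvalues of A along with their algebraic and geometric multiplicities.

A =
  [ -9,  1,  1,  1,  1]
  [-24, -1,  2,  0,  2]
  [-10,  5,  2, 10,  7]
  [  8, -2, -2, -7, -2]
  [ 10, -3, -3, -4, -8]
λ = -5: alg = 4, geom = 2; λ = -3: alg = 1, geom = 1

Step 1 — factor the characteristic polynomial to read off the algebraic multiplicities:
  χ_A(x) = (x + 3)*(x + 5)^4

Step 2 — compute geometric multiplicities via the rank-nullity identity g(λ) = n − rank(A − λI):
  rank(A − (-5)·I) = 3, so dim ker(A − (-5)·I) = n − 3 = 2
  rank(A − (-3)·I) = 4, so dim ker(A − (-3)·I) = n − 4 = 1

Summary:
  λ = -5: algebraic multiplicity = 4, geometric multiplicity = 2
  λ = -3: algebraic multiplicity = 1, geometric multiplicity = 1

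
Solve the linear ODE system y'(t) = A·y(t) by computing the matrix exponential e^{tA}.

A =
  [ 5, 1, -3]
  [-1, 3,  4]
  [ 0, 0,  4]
e^{tA} =
  [t*exp(4*t) + exp(4*t), t*exp(4*t), t^2*exp(4*t)/2 - 3*t*exp(4*t)]
  [-t*exp(4*t), -t*exp(4*t) + exp(4*t), -t^2*exp(4*t)/2 + 4*t*exp(4*t)]
  [0, 0, exp(4*t)]

Strategy: write A = P · J · P⁻¹ where J is a Jordan canonical form, so e^{tA} = P · e^{tJ} · P⁻¹, and e^{tJ} can be computed block-by-block.

A has Jordan form
J =
  [4, 1, 0]
  [0, 4, 1]
  [0, 0, 4]
(up to reordering of blocks).

Per-block formulas:
  For a 3×3 Jordan block J_3(4): exp(t · J_3(4)) = e^(4t)·(I + t·N + (t^2/2)·N^2), where N is the 3×3 nilpotent shift.

After assembling e^{tJ} and conjugating by P, we get:

e^{tA} =
  [t*exp(4*t) + exp(4*t), t*exp(4*t), t^2*exp(4*t)/2 - 3*t*exp(4*t)]
  [-t*exp(4*t), -t*exp(4*t) + exp(4*t), -t^2*exp(4*t)/2 + 4*t*exp(4*t)]
  [0, 0, exp(4*t)]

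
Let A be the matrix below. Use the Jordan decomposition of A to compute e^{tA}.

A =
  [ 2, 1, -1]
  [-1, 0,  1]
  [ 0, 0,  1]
e^{tA} =
  [t*exp(t) + exp(t), t*exp(t), -t*exp(t)]
  [-t*exp(t), -t*exp(t) + exp(t), t*exp(t)]
  [0, 0, exp(t)]

Strategy: write A = P · J · P⁻¹ where J is a Jordan canonical form, so e^{tA} = P · e^{tJ} · P⁻¹, and e^{tJ} can be computed block-by-block.

A has Jordan form
J =
  [1, 1, 0]
  [0, 1, 0]
  [0, 0, 1]
(up to reordering of blocks).

Per-block formulas:
  For a 1×1 block at λ = 1: exp(t · [1]) = [e^(1t)].
  For a 2×2 Jordan block J_2(1): exp(t · J_2(1)) = e^(1t)·(I + t·N), where N is the 2×2 nilpotent shift.

After assembling e^{tJ} and conjugating by P, we get:

e^{tA} =
  [t*exp(t) + exp(t), t*exp(t), -t*exp(t)]
  [-t*exp(t), -t*exp(t) + exp(t), t*exp(t)]
  [0, 0, exp(t)]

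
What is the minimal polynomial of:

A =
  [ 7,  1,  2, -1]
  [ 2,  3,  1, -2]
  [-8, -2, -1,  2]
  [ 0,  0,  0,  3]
x^3 - 9*x^2 + 27*x - 27

The characteristic polynomial is χ_A(x) = (x - 3)^4, so the eigenvalues are known. The minimal polynomial is
  m_A(x) = Π_λ (x − λ)^{k_λ}
where k_λ is the size of the *largest* Jordan block for λ (equivalently, the smallest k with (A − λI)^k v = 0 for every generalised eigenvector v of λ).

  λ = 3: largest Jordan block has size 3, contributing (x − 3)^3

So m_A(x) = (x - 3)^3 = x^3 - 9*x^2 + 27*x - 27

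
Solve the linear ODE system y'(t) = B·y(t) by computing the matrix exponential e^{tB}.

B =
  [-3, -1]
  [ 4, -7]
e^{tB} =
  [2*t*exp(-5*t) + exp(-5*t), -t*exp(-5*t)]
  [4*t*exp(-5*t), -2*t*exp(-5*t) + exp(-5*t)]

Strategy: write B = P · J · P⁻¹ where J is a Jordan canonical form, so e^{tB} = P · e^{tJ} · P⁻¹, and e^{tJ} can be computed block-by-block.

B has Jordan form
J =
  [-5,  1]
  [ 0, -5]
(up to reordering of blocks).

Per-block formulas:
  For a 2×2 Jordan block J_2(-5): exp(t · J_2(-5)) = e^(-5t)·(I + t·N), where N is the 2×2 nilpotent shift.

After assembling e^{tJ} and conjugating by P, we get:

e^{tB} =
  [2*t*exp(-5*t) + exp(-5*t), -t*exp(-5*t)]
  [4*t*exp(-5*t), -2*t*exp(-5*t) + exp(-5*t)]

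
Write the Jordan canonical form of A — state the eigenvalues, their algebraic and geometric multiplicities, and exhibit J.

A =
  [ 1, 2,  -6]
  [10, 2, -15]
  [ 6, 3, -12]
J_2(-3) ⊕ J_1(-3)

The characteristic polynomial is
  det(x·I − A) = x^3 + 9*x^2 + 27*x + 27 = (x + 3)^3

Eigenvalues and multiplicities (the geometric multiplicity of λ is n − rank(A − λI), which equals the number of Jordan blocks for λ):
  λ = -3: algebraic multiplicity = 3, geometric multiplicity = 2

Determining the block sizes for each eigenvalue:
  λ = -3: 2 blocks summing to 3 forces exactly one block of size 2 and the rest size 1 → block sizes [2, 1]

Assembling the blocks gives a Jordan form
J =
  [-3,  1,  0]
  [ 0, -3,  0]
  [ 0,  0, -3]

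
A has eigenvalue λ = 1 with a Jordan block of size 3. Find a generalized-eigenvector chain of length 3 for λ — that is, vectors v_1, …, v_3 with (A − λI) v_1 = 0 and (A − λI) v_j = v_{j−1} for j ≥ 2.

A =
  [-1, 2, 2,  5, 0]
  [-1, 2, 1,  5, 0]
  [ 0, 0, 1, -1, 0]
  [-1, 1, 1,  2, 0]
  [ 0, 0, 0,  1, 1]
A Jordan chain for λ = 1 of length 3:
v_1 = (-3, -4, 1, 0, -1)ᵀ
v_2 = (-2, -1, 0, -1, 0)ᵀ
v_3 = (1, 0, 0, 0, 0)ᵀ

Let N = A − (1)·I. We want v_3 with N^3 v_3 = 0 but N^2 v_3 ≠ 0; then v_{j-1} := N · v_j for j = 3, …, 2.

Pick v_3 = (1, 0, 0, 0, 0)ᵀ.
Then v_2 = N · v_3 = (-2, -1, 0, -1, 0)ᵀ.
Then v_1 = N · v_2 = (-3, -4, 1, 0, -1)ᵀ.

Sanity check: (A − (1)·I) v_1 = (0, 0, 0, 0, 0)ᵀ = 0. ✓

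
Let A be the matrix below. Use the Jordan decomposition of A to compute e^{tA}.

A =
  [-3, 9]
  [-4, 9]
e^{tA} =
  [-6*t*exp(3*t) + exp(3*t), 9*t*exp(3*t)]
  [-4*t*exp(3*t), 6*t*exp(3*t) + exp(3*t)]

Strategy: write A = P · J · P⁻¹ where J is a Jordan canonical form, so e^{tA} = P · e^{tJ} · P⁻¹, and e^{tJ} can be computed block-by-block.

A has Jordan form
J =
  [3, 1]
  [0, 3]
(up to reordering of blocks).

Per-block formulas:
  For a 2×2 Jordan block J_2(3): exp(t · J_2(3)) = e^(3t)·(I + t·N), where N is the 2×2 nilpotent shift.

After assembling e^{tJ} and conjugating by P, we get:

e^{tA} =
  [-6*t*exp(3*t) + exp(3*t), 9*t*exp(3*t)]
  [-4*t*exp(3*t), 6*t*exp(3*t) + exp(3*t)]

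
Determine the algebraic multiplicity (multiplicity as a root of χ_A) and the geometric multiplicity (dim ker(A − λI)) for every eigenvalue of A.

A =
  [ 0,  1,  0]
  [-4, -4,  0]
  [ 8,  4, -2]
λ = -2: alg = 3, geom = 2

Step 1 — factor the characteristic polynomial to read off the algebraic multiplicities:
  χ_A(x) = (x + 2)^3

Step 2 — compute geometric multiplicities via the rank-nullity identity g(λ) = n − rank(A − λI):
  rank(A − (-2)·I) = 1, so dim ker(A − (-2)·I) = n − 1 = 2

Summary:
  λ = -2: algebraic multiplicity = 3, geometric multiplicity = 2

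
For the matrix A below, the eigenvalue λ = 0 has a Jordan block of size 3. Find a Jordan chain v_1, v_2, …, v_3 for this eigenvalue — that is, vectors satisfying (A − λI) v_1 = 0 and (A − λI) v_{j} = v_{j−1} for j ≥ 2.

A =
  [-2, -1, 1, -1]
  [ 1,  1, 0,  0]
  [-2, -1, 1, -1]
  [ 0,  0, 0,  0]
A Jordan chain for λ = 0 of length 3:
v_1 = (1, -1, 1, 0)ᵀ
v_2 = (-2, 1, -2, 0)ᵀ
v_3 = (1, 0, 0, 0)ᵀ

Let N = A − (0)·I. We want v_3 with N^3 v_3 = 0 but N^2 v_3 ≠ 0; then v_{j-1} := N · v_j for j = 3, …, 2.

Pick v_3 = (1, 0, 0, 0)ᵀ.
Then v_2 = N · v_3 = (-2, 1, -2, 0)ᵀ.
Then v_1 = N · v_2 = (1, -1, 1, 0)ᵀ.

Sanity check: (A − (0)·I) v_1 = (0, 0, 0, 0)ᵀ = 0. ✓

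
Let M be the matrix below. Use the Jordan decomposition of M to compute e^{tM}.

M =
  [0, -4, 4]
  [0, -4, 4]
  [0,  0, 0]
e^{tM} =
  [1, -1 + exp(-4*t), 1 - exp(-4*t)]
  [0, exp(-4*t), 1 - exp(-4*t)]
  [0, 0, 1]

Strategy: write M = P · J · P⁻¹ where J is a Jordan canonical form, so e^{tM} = P · e^{tJ} · P⁻¹, and e^{tJ} can be computed block-by-block.

M has Jordan form
J =
  [-4, 0, 0]
  [ 0, 0, 0]
  [ 0, 0, 0]
(up to reordering of blocks).

Per-block formulas:
  For a 1×1 block at λ = 0: exp(t · [0]) = [e^(0t)].
  For a 1×1 block at λ = -4: exp(t · [-4]) = [e^(-4t)].

After assembling e^{tJ} and conjugating by P, we get:

e^{tM} =
  [1, -1 + exp(-4*t), 1 - exp(-4*t)]
  [0, exp(-4*t), 1 - exp(-4*t)]
  [0, 0, 1]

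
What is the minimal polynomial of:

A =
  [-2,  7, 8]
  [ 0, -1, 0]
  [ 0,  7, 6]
x^3 - 3*x^2 - 16*x - 12

The characteristic polynomial is χ_A(x) = (x - 6)*(x + 1)*(x + 2), so the eigenvalues are known. The minimal polynomial is
  m_A(x) = Π_λ (x − λ)^{k_λ}
where k_λ is the size of the *largest* Jordan block for λ (equivalently, the smallest k with (A − λI)^k v = 0 for every generalised eigenvector v of λ).

  λ = -2: largest Jordan block has size 1, contributing (x + 2)
  λ = -1: largest Jordan block has size 1, contributing (x + 1)
  λ = 6: largest Jordan block has size 1, contributing (x − 6)

So m_A(x) = (x - 6)*(x + 1)*(x + 2) = x^3 - 3*x^2 - 16*x - 12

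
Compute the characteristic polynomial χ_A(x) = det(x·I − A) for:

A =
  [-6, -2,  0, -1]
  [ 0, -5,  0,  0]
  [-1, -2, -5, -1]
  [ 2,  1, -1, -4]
x^4 + 20*x^3 + 150*x^2 + 500*x + 625

Expanding det(x·I − A) (e.g. by cofactor expansion or by noting that A is similar to its Jordan form J, which has the same characteristic polynomial as A) gives
  χ_A(x) = x^4 + 20*x^3 + 150*x^2 + 500*x + 625
which factors as (x + 5)^4. The eigenvalues (with algebraic multiplicities) are λ = -5 with multiplicity 4.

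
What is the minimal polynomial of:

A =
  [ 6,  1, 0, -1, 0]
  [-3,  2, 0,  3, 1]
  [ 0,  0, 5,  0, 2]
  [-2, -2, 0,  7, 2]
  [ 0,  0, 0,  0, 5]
x^3 - 15*x^2 + 75*x - 125

The characteristic polynomial is χ_A(x) = (x - 5)^5, so the eigenvalues are known. The minimal polynomial is
  m_A(x) = Π_λ (x − λ)^{k_λ}
where k_λ is the size of the *largest* Jordan block for λ (equivalently, the smallest k with (A − λI)^k v = 0 for every generalised eigenvector v of λ).

  λ = 5: largest Jordan block has size 3, contributing (x − 5)^3

So m_A(x) = (x - 5)^3 = x^3 - 15*x^2 + 75*x - 125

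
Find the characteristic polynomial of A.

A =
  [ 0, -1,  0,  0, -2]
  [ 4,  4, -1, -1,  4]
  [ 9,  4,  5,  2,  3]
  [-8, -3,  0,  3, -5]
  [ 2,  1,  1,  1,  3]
x^5 - 15*x^4 + 90*x^3 - 270*x^2 + 405*x - 243

Expanding det(x·I − A) (e.g. by cofactor expansion or by noting that A is similar to its Jordan form J, which has the same characteristic polynomial as A) gives
  χ_A(x) = x^5 - 15*x^4 + 90*x^3 - 270*x^2 + 405*x - 243
which factors as (x - 3)^5. The eigenvalues (with algebraic multiplicities) are λ = 3 with multiplicity 5.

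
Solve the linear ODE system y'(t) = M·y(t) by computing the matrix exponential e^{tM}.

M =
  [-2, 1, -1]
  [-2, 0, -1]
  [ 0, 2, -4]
e^{tM} =
  [-t^2*exp(-2*t) + exp(-2*t), t*exp(-2*t), t^2*exp(-2*t)/2 - t*exp(-2*t)]
  [-2*t^2*exp(-2*t) - 2*t*exp(-2*t), 2*t*exp(-2*t) + exp(-2*t), t^2*exp(-2*t) - t*exp(-2*t)]
  [-2*t^2*exp(-2*t), 2*t*exp(-2*t), t^2*exp(-2*t) - 2*t*exp(-2*t) + exp(-2*t)]

Strategy: write M = P · J · P⁻¹ where J is a Jordan canonical form, so e^{tM} = P · e^{tJ} · P⁻¹, and e^{tJ} can be computed block-by-block.

M has Jordan form
J =
  [-2,  1,  0]
  [ 0, -2,  1]
  [ 0,  0, -2]
(up to reordering of blocks).

Per-block formulas:
  For a 3×3 Jordan block J_3(-2): exp(t · J_3(-2)) = e^(-2t)·(I + t·N + (t^2/2)·N^2), where N is the 3×3 nilpotent shift.

After assembling e^{tJ} and conjugating by P, we get:

e^{tM} =
  [-t^2*exp(-2*t) + exp(-2*t), t*exp(-2*t), t^2*exp(-2*t)/2 - t*exp(-2*t)]
  [-2*t^2*exp(-2*t) - 2*t*exp(-2*t), 2*t*exp(-2*t) + exp(-2*t), t^2*exp(-2*t) - t*exp(-2*t)]
  [-2*t^2*exp(-2*t), 2*t*exp(-2*t), t^2*exp(-2*t) - 2*t*exp(-2*t) + exp(-2*t)]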